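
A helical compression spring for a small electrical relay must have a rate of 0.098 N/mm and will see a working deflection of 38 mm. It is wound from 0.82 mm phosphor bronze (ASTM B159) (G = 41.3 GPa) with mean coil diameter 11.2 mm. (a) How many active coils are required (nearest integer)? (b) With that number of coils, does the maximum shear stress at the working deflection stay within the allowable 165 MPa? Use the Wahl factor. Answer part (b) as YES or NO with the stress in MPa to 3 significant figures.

(a) 17 coils; (b) NO, τ_max = 212 MPa

N_a = Gd⁴/(8D³k) = (41.3×10³)(0.82⁴)/(8·11.2³·0.098) = 16.95 → N_a = 17
Actual rate k = Gd⁴/(8D³·17) = 0.097727 N/mm
Working load F = kδ = 0.097727·38 = 3.7136 N
C = 11.2/0.82 = 13.6585; K_W = (4C−1)/(4C−4)+0.615/C = 1.1043
τ_max = K_W·8FD/(πd³) = 1.1043·192.09 = 212.12 MPa
τ_max > 165 MPa → exceeds allowable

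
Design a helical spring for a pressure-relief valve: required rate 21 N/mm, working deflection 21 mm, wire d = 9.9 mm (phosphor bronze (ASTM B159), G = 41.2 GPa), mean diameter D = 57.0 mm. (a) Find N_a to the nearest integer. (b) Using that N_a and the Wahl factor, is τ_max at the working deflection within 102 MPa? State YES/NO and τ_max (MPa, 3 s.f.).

N_a = Gd⁴/(8D³k) = (41.2×10³)(9.9⁴)/(8·57.0³·21) = 12.72 → N_a = 13
Actual rate k = Gd⁴/(8D³·13) = 20.548 N/mm
Working load F = kδ = 20.548·21 = 431.52 N
C = 57.0/9.9 = 5.7576; K_W = (4C−1)/(4C−4)+0.615/C = 1.2645
τ_max = K_W·8FD/(πd³) = 1.2645·64.552 = 81.623 MPa
τ_max ≤ 102 MPa → acceptable

(a) 13 coils; (b) YES, τ_max = 81.6 MPa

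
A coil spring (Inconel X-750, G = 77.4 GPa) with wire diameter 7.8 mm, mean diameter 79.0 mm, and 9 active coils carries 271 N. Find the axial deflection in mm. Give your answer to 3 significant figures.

k = Gd⁴/(8D³N_a) = (77.4×10³)(7.8⁴)/(8·79.0³·9) = 8.0706 N/mm
δ = F/k = 271 / 8.0706 = 33.579 mm

33.6 mm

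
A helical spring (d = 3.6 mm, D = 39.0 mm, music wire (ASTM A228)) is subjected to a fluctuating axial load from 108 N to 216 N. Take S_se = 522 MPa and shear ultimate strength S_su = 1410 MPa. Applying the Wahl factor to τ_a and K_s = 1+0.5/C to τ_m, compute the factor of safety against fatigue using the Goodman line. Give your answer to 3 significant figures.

1.98

C = D/d = 39.0/3.6 = 10.8333; K_W = (4C−1)/(4C−4)+0.615/C = 1.1330; K_s = 1+0.5/C = 1.0462
F_a = (F_max−F_min)/2 = 54 N; F_m = (F_max+F_min)/2 = 162 N
τ_a = K_W·8F_aD/(πd³) = 1.1330 × 114.95 = 130.24 MPa
τ_m = K_s·8F_mD/(πd³) = 1.0462 × 344.84 = 360.75 MPa
Goodman: 1/n_f = τ_a/S_se + τ_m/S_su = 130.24/522 + 360.75/1410 = 0.24950 + 0.25585 = 0.50535
n_f = 1/0.50535 = 1.979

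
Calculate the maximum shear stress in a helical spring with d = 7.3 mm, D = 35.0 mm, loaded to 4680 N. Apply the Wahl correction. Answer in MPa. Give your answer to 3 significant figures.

Spring index C = D/d = 35.0/7.3 = 4.7945
K_W = (4C−1)/(4C−4) + 0.615/C = 18.178/15.178 + 0.1283 = 1.3259
τ₀ = 8FD/(πd³) = 8·4680·35.0/(π·7.3³) = 1.3104e+06/1222.1 = 1072.2 MPa
τ_max = K·τ₀ = 1.3259 × 1072.2 = 1421.7 MPa

1420 MPa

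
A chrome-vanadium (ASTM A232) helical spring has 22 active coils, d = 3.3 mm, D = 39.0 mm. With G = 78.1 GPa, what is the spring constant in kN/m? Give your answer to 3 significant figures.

k = Gd⁴/(8D³N_a) = (78.1×10³ × 3.3⁴) / (8 × 39.0³ × 22)
  = 9.26204e+06 / 1.04401e+07 = 0.88716 N/mm

0.887 kN/m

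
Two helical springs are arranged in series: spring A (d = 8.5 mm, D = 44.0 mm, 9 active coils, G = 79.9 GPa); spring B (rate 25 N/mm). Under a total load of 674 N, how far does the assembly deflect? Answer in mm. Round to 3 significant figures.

36.9 mm

k_A = Gd⁴/(8D³N_a) = (79.9×10³)(8.5⁴)/(8·44.0³·9) = 68.004 N/mm
Series: 1/k_eq = 1/68.004 + 1/25 = 0.054705; k_eq = 18.28 N/mm
δ = F/k_eq = 674/18.28 = 36.871 mm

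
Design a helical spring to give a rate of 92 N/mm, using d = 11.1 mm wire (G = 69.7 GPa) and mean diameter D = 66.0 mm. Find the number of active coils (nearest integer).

N_a = Gd⁴/(8D³k) = (69.7×10³ × 11.1⁴)/(8 × 66.0³ × 92)
    = 1.0581e+09 / 2.11597e+08 = 5.001 → 5 coils

5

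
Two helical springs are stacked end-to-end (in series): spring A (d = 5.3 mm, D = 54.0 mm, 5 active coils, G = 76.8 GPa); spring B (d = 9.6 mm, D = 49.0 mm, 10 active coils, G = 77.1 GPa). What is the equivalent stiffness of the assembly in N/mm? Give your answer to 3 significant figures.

8.45 N/mm

k_A = Gd⁴/(8D³N_a) = (76.8×10³)(5.3⁴)/(8·54.0³·5) = 9.6211 N/mm
k_B = Gd⁴/(8D³N_a) = (77.1×10³)(9.6⁴)/(8·49.0³·10) = 69.576 N/mm
Series: 1/k_eq = 1/9.6211 + 1/69.576 = 0.11831; k_eq = 8.4523 N/mm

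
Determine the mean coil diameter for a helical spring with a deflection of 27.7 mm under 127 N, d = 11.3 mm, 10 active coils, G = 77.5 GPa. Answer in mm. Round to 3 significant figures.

Required rate k = F/δ = 127/27.7 = 4.5848 N/mm
D = (Gd⁴/(8N_a·k))^(1/3) = (77.5×10³·11.3⁴/(8·10·4.5848))^(1/3)
  = (3.4451e+06)^(1/3) = 151.0314 mm

151 mm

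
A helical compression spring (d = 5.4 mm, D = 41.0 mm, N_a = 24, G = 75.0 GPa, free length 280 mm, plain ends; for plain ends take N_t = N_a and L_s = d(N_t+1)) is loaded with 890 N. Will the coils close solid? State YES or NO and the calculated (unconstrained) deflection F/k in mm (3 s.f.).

k = Gd⁴/(8D³N_a) = (75.0×10³)(5.4⁴)/(8·41.0³·24) = 4.8193 N/mm
N_t = 24; L_s = 5.4·25 = 135 mm; δ_solid = L₀ − L_s = 280 − 135 = 145 mm
δ = F/k = 890/4.8193 = 184.67 mm
δ ≥ δ_solid → spring goes solid

YES, δ = 185 mm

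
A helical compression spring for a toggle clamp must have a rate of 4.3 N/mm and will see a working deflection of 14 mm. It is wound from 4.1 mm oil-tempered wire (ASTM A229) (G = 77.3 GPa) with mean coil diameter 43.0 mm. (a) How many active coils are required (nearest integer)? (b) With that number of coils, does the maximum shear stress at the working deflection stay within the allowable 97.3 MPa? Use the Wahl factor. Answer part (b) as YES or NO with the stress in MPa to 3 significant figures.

(a) 8 coils; (b) NO, τ_max = 109 MPa

N_a = Gd⁴/(8D³k) = (77.3×10³)(4.1⁴)/(8·43.0³·4.3) = 7.986 → N_a = 8
Actual rate k = Gd⁴/(8D³·8) = 4.2927 N/mm
Working load F = kδ = 4.2927·14 = 60.098 N
C = 43.0/4.1 = 10.4878; K_W = (4C−1)/(4C−4)+0.615/C = 1.1377
τ_max = K_W·8FD/(πd³) = 1.1377·95.48 = 108.63 MPa
τ_max > 97.3 MPa → exceeds allowable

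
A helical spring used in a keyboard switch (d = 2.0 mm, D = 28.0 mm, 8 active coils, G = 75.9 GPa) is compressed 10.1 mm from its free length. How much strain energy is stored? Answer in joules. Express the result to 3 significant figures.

k = Gd⁴/(8D³N_a) = (75.9×10³)(2.0⁴)/(8·28.0³·8) = 0.86439 N/mm
U = ½kδ² = 0.5 × 0.86439 × 10.1² = 44.088 N·mm = 0.044088 J

0.0441 J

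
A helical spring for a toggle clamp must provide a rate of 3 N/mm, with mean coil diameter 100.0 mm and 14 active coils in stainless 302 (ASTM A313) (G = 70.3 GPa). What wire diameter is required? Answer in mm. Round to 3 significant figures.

8.31 mm

d = (8D³N_a·k / G)^(1/4) = (8·100.0³·14·3 / (70.3×10³))^0.25
  = (4779.5)^0.25 = 8.3147 mm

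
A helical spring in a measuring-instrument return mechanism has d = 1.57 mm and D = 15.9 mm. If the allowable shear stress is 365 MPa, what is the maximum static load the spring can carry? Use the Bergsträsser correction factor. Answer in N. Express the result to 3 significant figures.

C = D/d = 15.9/1.57 = 10.1274
K_B = (4C+2)/(4C−3) = 42.510/37.510 = 1.1333
τ_max = K·8FD/(πd³) → F_max = τ_allow·πd³/(8DK)
F_max = 365·π·1.57³/(8·15.9·1.1333) = 4437.5/144.16 = 30.783 N

30.8 N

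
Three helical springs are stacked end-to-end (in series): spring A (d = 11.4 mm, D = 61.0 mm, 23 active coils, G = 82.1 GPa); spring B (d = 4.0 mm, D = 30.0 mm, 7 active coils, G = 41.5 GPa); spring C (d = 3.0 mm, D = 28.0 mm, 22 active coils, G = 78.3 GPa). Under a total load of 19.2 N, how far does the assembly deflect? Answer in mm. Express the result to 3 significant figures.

15.0 mm

k_A = Gd⁴/(8D³N_a) = (82.1×10³)(11.4⁴)/(8·61.0³·23) = 33.201 N/mm
k_B = Gd⁴/(8D³N_a) = (41.5×10³)(4.0⁴)/(8·30.0³·7) = 7.0265 N/mm
k_C = Gd⁴/(8D³N_a) = (78.3×10³)(3.0⁴)/(8·28.0³·22) = 1.6416 N/mm
Series: 1/k_eq = 1/33.201 + 1/7.0265 + 1/1.6416 = 0.78161; k_eq = 1.2794 N/mm
δ = F/k_eq = 19.2/1.2794 = 15.007 mm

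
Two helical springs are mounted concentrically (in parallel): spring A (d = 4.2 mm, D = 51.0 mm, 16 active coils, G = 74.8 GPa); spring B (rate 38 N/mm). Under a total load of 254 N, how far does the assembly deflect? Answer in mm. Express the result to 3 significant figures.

k_A = Gd⁴/(8D³N_a) = (74.8×10³)(4.2⁴)/(8·51.0³·16) = 1.3708 N/mm
Parallel: k_eq = 1.3708 + 38 = 39.371 N/mm
δ = F/k_eq = 254/39.371 = 6.4515 mm

6.45 mm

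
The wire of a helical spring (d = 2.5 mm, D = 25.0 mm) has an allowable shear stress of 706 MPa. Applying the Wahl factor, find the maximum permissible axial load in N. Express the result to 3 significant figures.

C = D/d = 25.0/2.5 = 10.0000
K_W = (4C−1)/(4C−4) + 0.615/C = 39.000/36.000 + 0.0615 = 1.1448
τ_max = K·8FD/(πd³) → F_max = τ_allow·πd³/(8DK)
F_max = 706·π·2.5³/(8·25.0·1.1448) = 34656/228.97 = 151.36 N

151 N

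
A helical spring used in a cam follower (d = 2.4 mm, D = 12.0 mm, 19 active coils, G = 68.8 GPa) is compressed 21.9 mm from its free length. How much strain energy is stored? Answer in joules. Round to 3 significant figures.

2.08 J

k = Gd⁴/(8D³N_a) = (68.8×10³)(2.4⁴)/(8·12.0³·19) = 8.6905 N/mm
U = ½kδ² = 0.5 × 8.6905 × 21.9² = 2084 N·mm = 2.084 J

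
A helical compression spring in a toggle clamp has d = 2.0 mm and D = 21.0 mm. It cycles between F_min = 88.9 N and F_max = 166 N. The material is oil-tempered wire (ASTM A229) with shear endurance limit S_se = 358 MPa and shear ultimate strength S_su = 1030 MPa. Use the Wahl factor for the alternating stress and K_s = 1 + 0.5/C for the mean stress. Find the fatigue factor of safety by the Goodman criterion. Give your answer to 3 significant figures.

0.593

C = D/d = 21.0/2.0 = 10.5000; K_W = (4C−1)/(4C−4)+0.615/C = 1.1375; K_s = 1+0.5/C = 1.0476
F_a = (F_max−F_min)/2 = 38.55 N; F_m = (F_max+F_min)/2 = 127.45 N
τ_a = K_W·8F_aD/(πd³) = 1.1375 × 257.69 = 293.12 MPa
τ_m = K_s·8F_mD/(πd³) = 1.0476 × 851.94 = 892.51 MPa
Goodman: 1/n_f = τ_a/S_se + τ_m/S_su = 293.12/358 + 892.51/1030 = 0.81878 + 0.86651 = 1.6853
n_f = 1/1.6853 = 0.5934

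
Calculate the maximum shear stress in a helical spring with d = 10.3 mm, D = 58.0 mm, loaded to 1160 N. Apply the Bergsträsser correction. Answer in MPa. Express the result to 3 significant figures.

Spring index C = D/d = 58.0/10.3 = 5.6311
K_B = (4C+2)/(4C−3) = 24.524/19.524 = 1.2561
τ₀ = 8FD/(πd³) = 8·1160·58.0/(π·10.3³) = 538240/3432.9 = 156.79 MPa
τ_max = K·τ₀ = 1.2561 × 156.79 = 196.94 MPa

197 MPa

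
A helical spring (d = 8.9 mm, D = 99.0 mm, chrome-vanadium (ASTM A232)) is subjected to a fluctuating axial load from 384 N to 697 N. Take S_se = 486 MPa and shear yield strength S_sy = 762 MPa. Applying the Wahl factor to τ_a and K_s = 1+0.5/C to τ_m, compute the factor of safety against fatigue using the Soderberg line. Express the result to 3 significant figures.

C = D/d = 99.0/8.9 = 11.1236; K_W = (4C−1)/(4C−4)+0.615/C = 1.1294; K_s = 1+0.5/C = 1.0449
F_a = (F_max−F_min)/2 = 156.5 N; F_m = (F_max+F_min)/2 = 540.5 N
τ_a = K_W·8F_aD/(πd³) = 1.1294 × 55.965 = 63.206 MPa
τ_m = K_s·8F_mD/(πd³) = 1.0449 × 193.29 = 201.97 MPa
Soderberg: 1/n_f = τ_a/S_se + τ_m/S_sy = 63.206/486 + 201.97/762 = 0.13005 + 0.26506 = 0.39511
n_f = 1/0.39511 = 2.531

2.53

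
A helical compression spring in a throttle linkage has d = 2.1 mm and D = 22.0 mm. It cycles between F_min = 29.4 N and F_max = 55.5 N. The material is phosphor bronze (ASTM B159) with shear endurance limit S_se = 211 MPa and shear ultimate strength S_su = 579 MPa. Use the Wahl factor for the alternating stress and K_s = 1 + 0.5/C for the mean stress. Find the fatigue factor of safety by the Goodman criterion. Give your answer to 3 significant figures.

C = D/d = 22.0/2.1 = 10.4762; K_W = (4C−1)/(4C−4)+0.615/C = 1.1379; K_s = 1+0.5/C = 1.0477
F_a = (F_max−F_min)/2 = 13.05 N; F_m = (F_max+F_min)/2 = 42.45 N
τ_a = K_W·8F_aD/(πd³) = 1.1379 × 78.943 = 89.826 MPa
τ_m = K_s·8F_mD/(πd³) = 1.0477 × 256.79 = 269.05 MPa
Goodman: 1/n_f = τ_a/S_se + τ_m/S_su = 89.826/211 + 269.05/579 = 0.42571 + 0.46468 = 0.89039
n_f = 1/0.89039 = 1.123

1.12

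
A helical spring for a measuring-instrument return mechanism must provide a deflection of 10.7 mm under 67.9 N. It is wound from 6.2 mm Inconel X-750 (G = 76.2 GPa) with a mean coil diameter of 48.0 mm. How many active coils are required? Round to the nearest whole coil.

20

Required rate k = F/δ = 67.9/10.7 = 6.3458 N/mm
N_a = Gd⁴/(8D³k) = (76.2×10³ × 6.2⁴)/(8 × 48.0³ × 6.3458)
    = 1.12596e+08 / 5.61435e+06 = 20.05 → 20 coils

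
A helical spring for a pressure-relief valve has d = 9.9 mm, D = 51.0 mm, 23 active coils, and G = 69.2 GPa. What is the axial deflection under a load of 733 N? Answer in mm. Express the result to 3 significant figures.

26.9 mm

k = Gd⁴/(8D³N_a) = (69.2×10³)(9.9⁴)/(8·51.0³·23) = 27.234 N/mm
δ = F/k = 733 / 27.234 = 26.914 mm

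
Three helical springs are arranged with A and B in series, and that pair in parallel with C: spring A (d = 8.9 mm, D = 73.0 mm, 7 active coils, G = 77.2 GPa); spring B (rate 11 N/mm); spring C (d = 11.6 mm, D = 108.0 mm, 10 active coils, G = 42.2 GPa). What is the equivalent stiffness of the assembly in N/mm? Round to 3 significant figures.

k_A = Gd⁴/(8D³N_a) = (77.2×10³)(8.9⁴)/(8·73.0³·7) = 22.234 N/mm
k_C = Gd⁴/(8D³N_a) = (42.2×10³)(11.6⁴)/(8·108.0³·10) = 7.582 N/mm
Springs A,B series: k_AB = 1/(1/22.234+1/11) = 7.3592 N/mm; parallel with C: k_eq = 7.3592+7.582 = 14.941 N/mm

14.9 N/mm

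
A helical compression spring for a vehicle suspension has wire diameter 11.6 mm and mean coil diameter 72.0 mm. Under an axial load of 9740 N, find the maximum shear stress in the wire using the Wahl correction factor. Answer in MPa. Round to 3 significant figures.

Spring index C = D/d = 72.0/11.6 = 6.2069
K_W = (4C−1)/(4C−4) + 0.615/C = 23.828/20.828 + 0.0991 = 1.2431
τ₀ = 8FD/(πd³) = 8·9740·72.0/(π·11.6³) = 5.61024e+06/4903.7 = 1144.1 MPa
τ_max = K·τ₀ = 1.2431 × 1144.1 = 1422.2 MPa

1420 MPa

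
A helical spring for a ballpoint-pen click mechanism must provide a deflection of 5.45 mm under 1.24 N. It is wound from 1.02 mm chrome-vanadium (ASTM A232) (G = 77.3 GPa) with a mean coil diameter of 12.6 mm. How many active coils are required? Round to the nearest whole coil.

23

Required rate k = F/δ = 1.24/5.45 = 0.22752 N/mm
N_a = Gd⁴/(8D³k) = (77.3×10³ × 1.02⁴)/(8 × 12.6³ × 0.22752)
    = 83672 / 3641.05 = 22.98 → 23 coils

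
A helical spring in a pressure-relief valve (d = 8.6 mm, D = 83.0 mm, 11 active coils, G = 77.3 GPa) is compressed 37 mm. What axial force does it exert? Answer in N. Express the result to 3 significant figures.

k = Gd⁴/(8D³N_a) = (77.3×10³)(8.6⁴)/(8·83.0³·11) = 8.4034 N/mm
F = k·δ = 8.4034 × 37 = 310.93 N

311 N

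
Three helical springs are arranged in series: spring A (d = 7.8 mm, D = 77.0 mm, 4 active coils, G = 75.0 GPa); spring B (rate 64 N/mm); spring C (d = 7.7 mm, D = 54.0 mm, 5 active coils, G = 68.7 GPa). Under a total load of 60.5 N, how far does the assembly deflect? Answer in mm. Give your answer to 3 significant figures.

k_A = Gd⁴/(8D³N_a) = (75.0×10³)(7.8⁴)/(8·77.0³·4) = 19.003 N/mm
k_C = Gd⁴/(8D³N_a) = (68.7×10³)(7.7⁴)/(8·54.0³·5) = 38.342 N/mm
Series: 1/k_eq = 1/19.003 + 1/64 + 1/38.342 = 0.09433; k_eq = 10.601 N/mm
δ = F/k_eq = 60.5/10.601 = 5.7069 mm

5.71 mm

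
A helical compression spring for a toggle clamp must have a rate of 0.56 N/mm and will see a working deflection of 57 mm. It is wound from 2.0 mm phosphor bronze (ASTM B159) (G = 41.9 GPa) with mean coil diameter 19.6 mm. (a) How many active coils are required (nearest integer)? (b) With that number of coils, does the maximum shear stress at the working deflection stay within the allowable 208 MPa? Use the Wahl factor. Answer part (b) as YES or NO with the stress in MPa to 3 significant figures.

N_a = Gd⁴/(8D³k) = (41.9×10³)(2.0⁴)/(8·19.6³·0.56) = 19.87 → N_a = 20
Actual rate k = Gd⁴/(8D³·20) = 0.55648 N/mm
Working load F = kδ = 0.55648·57 = 31.719 N
C = 19.6/2.0 = 9.8000; K_W = (4C−1)/(4C−4)+0.615/C = 1.1480
τ_max = K_W·8FD/(πd³) = 1.1480·197.89 = 227.18 MPa
τ_max > 208 MPa → exceeds allowable

(a) 20 coils; (b) NO, τ_max = 227 MPa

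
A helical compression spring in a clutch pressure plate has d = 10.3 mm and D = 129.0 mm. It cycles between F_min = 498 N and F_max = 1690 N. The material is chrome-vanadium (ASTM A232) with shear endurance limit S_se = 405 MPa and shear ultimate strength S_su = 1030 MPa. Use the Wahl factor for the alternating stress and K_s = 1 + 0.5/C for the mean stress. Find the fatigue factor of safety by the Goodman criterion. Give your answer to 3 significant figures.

C = D/d = 129.0/10.3 = 12.5243; K_W = (4C−1)/(4C−4)+0.615/C = 1.1142; K_s = 1+0.5/C = 1.0399
F_a = (F_max−F_min)/2 = 596 N; F_m = (F_max+F_min)/2 = 1094 N
τ_a = K_W·8F_aD/(πd³) = 1.1142 × 179.17 = 199.63 MPa
τ_m = K_s·8F_mD/(πd³) = 1.0399 × 328.88 = 342.01 MPa
Goodman: 1/n_f = τ_a/S_se + τ_m/S_su = 199.63/405 + 342.01/1030 = 0.49291 + 0.33205 = 0.82496
n_f = 1/0.82496 = 1.212

1.21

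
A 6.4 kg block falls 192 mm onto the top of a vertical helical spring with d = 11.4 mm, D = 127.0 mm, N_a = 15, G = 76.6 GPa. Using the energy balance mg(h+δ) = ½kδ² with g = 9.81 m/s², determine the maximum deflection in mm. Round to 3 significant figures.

k = Gd⁴/(8D³N_a) = (76.6×10³)(11.4⁴)/(8·127.0³·15) = 5.2633 N/mm
W = mg = 6.4 × 9.81 = 62.784 N
½kδ² − Wδ − Wh = 0 → δ = (W + √(W² + 2kWh))/k
δ = (62.784 + √(3941.8 + 126893))/5.2633 = (62.784 + 361.71)/5.2633 = 80.652 mm

80.7 mm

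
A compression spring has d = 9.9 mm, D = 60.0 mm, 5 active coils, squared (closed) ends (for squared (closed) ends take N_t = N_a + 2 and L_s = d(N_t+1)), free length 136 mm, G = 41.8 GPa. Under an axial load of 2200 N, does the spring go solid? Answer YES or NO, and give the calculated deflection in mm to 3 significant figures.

NO, δ = 47.3 mm

k = Gd⁴/(8D³N_a) = (41.8×10³)(9.9⁴)/(8·60.0³·5) = 46.473 N/mm
N_t = 7; L_s = 9.9·8 = 79.2 mm; δ_solid = L₀ − L_s = 136 − 79.2 = 56.8 mm
δ = F/k = 2200/46.473 = 47.339 mm
δ < δ_solid → spring does not go solid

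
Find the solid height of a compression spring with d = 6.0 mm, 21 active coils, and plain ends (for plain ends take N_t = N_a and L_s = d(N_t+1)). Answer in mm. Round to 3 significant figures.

plain ends: N_t = N_a = 21
L_s = d·(N_t+1) = 6.0 × 22 = 132 mm

132 mm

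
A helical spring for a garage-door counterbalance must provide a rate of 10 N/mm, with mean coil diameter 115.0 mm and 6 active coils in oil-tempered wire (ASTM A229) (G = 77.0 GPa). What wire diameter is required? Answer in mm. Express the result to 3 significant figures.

d = (8D³N_a·k / G)^(1/4) = (8·115.0³·6·10 / (77.0×10³))^0.25
  = (9480.8)^0.25 = 9.8676 mm

9.87 mm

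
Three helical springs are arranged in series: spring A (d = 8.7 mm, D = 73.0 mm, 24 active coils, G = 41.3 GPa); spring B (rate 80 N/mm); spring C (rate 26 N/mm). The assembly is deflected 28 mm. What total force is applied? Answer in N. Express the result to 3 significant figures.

k_A = Gd⁴/(8D³N_a) = (41.3×10³)(8.7⁴)/(8·73.0³·24) = 3.1678 N/mm
Series: 1/k_eq = 1/3.1678 + 1/80 + 1/26 = 0.36664; k_eq = 2.7275 N/mm
F = k_eq·δ = 2.7275·28 = 76.37 N

76.4 N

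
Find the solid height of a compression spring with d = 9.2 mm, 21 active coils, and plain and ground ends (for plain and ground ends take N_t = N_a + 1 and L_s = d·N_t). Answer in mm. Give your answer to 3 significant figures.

202 mm

plain and ground ends: N_t = N_a + 1 = 21 + 1 = 22
L_s = d·N_t = 9.2 × 22 = 202.4 mm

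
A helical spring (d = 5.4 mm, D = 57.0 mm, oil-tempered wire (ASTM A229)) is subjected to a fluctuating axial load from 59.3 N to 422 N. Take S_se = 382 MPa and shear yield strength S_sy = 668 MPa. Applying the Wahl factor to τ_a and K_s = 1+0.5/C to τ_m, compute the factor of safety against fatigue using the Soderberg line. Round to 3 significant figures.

C = D/d = 57.0/5.4 = 10.5556; K_W = (4C−1)/(4C−4)+0.615/C = 1.1368; K_s = 1+0.5/C = 1.0474
F_a = (F_max−F_min)/2 = 181.35 N; F_m = (F_max+F_min)/2 = 240.65 N
τ_a = K_W·8F_aD/(πd³) = 1.1368 × 167.17 = 190.03 MPa
τ_m = K_s·8F_mD/(πd³) = 1.0474 × 221.83 = 232.34 MPa
Soderberg: 1/n_f = τ_a/S_se + τ_m/S_sy = 190.03/382 + 232.34/668 = 0.49745 + 0.34781 = 0.84526
n_f = 1/0.84526 = 1.183

1.18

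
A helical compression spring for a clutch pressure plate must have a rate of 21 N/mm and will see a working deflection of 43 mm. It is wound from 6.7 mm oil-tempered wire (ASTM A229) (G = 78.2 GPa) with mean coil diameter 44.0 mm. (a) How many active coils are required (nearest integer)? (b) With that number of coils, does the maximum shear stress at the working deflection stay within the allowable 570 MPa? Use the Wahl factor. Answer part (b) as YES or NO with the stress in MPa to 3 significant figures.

(a) 11 coils; (b) YES, τ_max = 414 MPa

N_a = Gd⁴/(8D³k) = (78.2×10³)(6.7⁴)/(8·44.0³·21) = 11.01 → N_a = 11
Actual rate k = Gd⁴/(8D³·11) = 21.022 N/mm
Working load F = kδ = 21.022·43 = 903.93 N
C = 44.0/6.7 = 6.5672; K_W = (4C−1)/(4C−4)+0.615/C = 1.2284
τ_max = K_W·8FD/(πd³) = 1.2284·336.75 = 413.65 MPa
τ_max ≤ 570 MPa → acceptable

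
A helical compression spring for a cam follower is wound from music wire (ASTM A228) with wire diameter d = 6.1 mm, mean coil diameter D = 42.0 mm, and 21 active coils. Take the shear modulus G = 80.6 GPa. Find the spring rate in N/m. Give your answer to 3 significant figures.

k = Gd⁴/(8D³N_a) = (80.6×10³ × 6.1⁴) / (8 × 42.0³ × 21)
  = 1.11597e+08 / 1.24468e+07 = 8.966 N/mm = 8966 N/m

8970 N/m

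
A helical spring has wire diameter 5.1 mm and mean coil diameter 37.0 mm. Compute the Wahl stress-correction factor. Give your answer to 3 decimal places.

C = D/d = 37.0/5.1 = 7.2549
K_W = (4C−1)/(4C−4) + 0.615/C = 28.020/25.020 + 0.0848 = 1.2047

1.205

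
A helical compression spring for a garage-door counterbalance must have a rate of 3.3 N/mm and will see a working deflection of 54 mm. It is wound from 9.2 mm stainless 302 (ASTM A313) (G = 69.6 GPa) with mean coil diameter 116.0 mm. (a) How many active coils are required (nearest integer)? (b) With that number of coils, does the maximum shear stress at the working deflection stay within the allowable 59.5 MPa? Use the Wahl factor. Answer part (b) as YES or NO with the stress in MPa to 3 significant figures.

(a) 12 coils; (b) NO, τ_max = 75.9 MPa

N_a = Gd⁴/(8D³k) = (69.6×10³)(9.2⁴)/(8·116.0³·3.3) = 12.1 → N_a = 12
Actual rate k = Gd⁴/(8D³·12) = 3.3275 N/mm
Working load F = kδ = 3.3275·54 = 179.68 N
C = 116.0/9.2 = 12.6087; K_W = (4C−1)/(4C−4)+0.615/C = 1.1134
τ_max = K_W·8FD/(πd³) = 1.1134·68.162 = 75.891 MPa
τ_max > 59.5 MPa → exceeds allowable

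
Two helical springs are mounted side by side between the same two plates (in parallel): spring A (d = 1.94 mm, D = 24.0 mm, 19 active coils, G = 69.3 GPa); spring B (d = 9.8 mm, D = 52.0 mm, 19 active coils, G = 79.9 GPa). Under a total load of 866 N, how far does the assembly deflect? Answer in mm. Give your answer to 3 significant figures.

k_A = Gd⁴/(8D³N_a) = (69.3×10³)(1.94⁴)/(8·24.0³·19) = 0.46716 N/mm
k_B = Gd⁴/(8D³N_a) = (79.9×10³)(9.8⁴)/(8·52.0³·19) = 34.482 N/mm
Parallel: k_eq = 0.46716 + 34.482 = 34.95 N/mm
δ = F/k_eq = 866/34.95 = 24.779 mm

24.8 mm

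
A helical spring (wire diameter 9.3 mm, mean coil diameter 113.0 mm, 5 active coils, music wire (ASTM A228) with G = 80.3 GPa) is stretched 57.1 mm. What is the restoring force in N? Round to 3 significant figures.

k = Gd⁴/(8D³N_a) = (80.3×10³)(9.3⁴)/(8·113.0³·5) = 10.408 N/mm
F = k·δ = 10.408 × 57.1 = 594.28 N

594 N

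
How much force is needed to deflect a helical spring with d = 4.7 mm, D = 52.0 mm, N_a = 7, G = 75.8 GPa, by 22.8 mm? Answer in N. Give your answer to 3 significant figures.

107 N

k = Gd⁴/(8D³N_a) = (75.8×10³)(4.7⁴)/(8·52.0³·7) = 4.6975 N/mm
F = k·δ = 4.6975 × 22.8 = 107.1 N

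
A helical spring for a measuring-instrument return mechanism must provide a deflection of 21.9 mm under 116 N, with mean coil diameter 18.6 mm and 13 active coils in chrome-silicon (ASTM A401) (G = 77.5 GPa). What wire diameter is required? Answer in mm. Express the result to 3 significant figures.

Required rate k = F/δ = 116/21.9 = 5.2968 N/mm
d = (8D³N_a·k / G)^(1/4) = (8·18.6³·13·5.2968 / (77.5×10³))^0.25
  = (45.739)^0.25 = 2.6006 mm

2.60 mm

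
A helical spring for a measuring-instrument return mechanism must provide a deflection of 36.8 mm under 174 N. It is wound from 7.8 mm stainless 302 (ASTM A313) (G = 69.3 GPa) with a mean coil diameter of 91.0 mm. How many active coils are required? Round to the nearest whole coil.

Required rate k = F/δ = 174/36.8 = 4.7283 N/mm
N_a = Gd⁴/(8D³k) = (69.3×10³ × 7.8⁴)/(8 × 91.0³ × 4.7283)
    = 2.56514e+08 / 2.85046e+07 = 8.999 → 9 coils

9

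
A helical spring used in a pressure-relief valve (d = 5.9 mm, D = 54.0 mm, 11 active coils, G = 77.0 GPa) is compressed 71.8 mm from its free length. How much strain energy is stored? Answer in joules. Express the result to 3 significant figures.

17.4 J

k = Gd⁴/(8D³N_a) = (77.0×10³)(5.9⁴)/(8·54.0³·11) = 6.7334 N/mm
U = ½kδ² = 0.5 × 6.7334 × 71.8² = 17356 N·mm = 17.356 J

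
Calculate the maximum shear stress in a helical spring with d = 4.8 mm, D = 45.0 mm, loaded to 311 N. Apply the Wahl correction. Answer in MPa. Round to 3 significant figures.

Spring index C = D/d = 45.0/4.8 = 9.3750
K_W = (4C−1)/(4C−4) + 0.615/C = 36.500/33.500 + 0.0656 = 1.1552
τ₀ = 8FD/(πd³) = 8·311·45.0/(π·4.8³) = 111960/347.44 = 322.25 MPa
τ_max = K·τ₀ = 1.1552 × 322.25 = 372.24 MPa

372 MPa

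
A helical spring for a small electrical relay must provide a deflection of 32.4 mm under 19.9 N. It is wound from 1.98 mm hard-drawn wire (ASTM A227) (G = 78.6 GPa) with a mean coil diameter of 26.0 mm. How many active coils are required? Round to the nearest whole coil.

14

Required rate k = F/δ = 19.9/32.4 = 0.6142 N/mm
N_a = Gd⁴/(8D³k) = (78.6×10³ × 1.98⁴)/(8 × 26.0³ × 0.6142)
    = 1.20805e+06 / 86361.1 = 13.99 → 14 coils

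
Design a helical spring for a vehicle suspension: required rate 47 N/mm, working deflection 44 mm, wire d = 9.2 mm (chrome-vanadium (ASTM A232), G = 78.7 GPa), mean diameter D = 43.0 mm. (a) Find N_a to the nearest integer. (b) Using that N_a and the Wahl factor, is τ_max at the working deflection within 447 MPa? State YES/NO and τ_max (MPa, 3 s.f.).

N_a = Gd⁴/(8D³k) = (78.7×10³)(9.2⁴)/(8·43.0³·47) = 18.86 → N_a = 19
Actual rate k = Gd⁴/(8D³·19) = 46.653 N/mm
Working load F = kδ = 46.653·44 = 2052.7 N
C = 43.0/9.2 = 4.6739; K_W = (4C−1)/(4C−4)+0.615/C = 1.3357
τ_max = K_W·8FD/(πd³) = 1.3357·288.65 = 385.56 MPa
τ_max ≤ 447 MPa → acceptable

(a) 19 coils; (b) YES, τ_max = 386 MPa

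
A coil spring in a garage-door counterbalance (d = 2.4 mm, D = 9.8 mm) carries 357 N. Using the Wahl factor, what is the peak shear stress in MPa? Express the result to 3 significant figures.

Spring index C = D/d = 9.8/2.4 = 4.0833
K_W = (4C−1)/(4C−4) + 0.615/C = 15.333/12.333 + 0.1506 = 1.3939
τ₀ = 8FD/(πd³) = 8·357·9.8/(π·2.4³) = 27988.8/43.429 = 644.47 MPa
τ_max = K·τ₀ = 1.3939 × 644.47 = 898.29 MPa

898 MPa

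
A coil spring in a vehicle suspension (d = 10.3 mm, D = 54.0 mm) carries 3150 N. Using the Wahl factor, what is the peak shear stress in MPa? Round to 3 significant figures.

Spring index C = D/d = 54.0/10.3 = 5.2427
K_W = (4C−1)/(4C−4) + 0.615/C = 19.971/16.971 + 0.1173 = 1.2941
τ₀ = 8FD/(πd³) = 8·3150·54.0/(π·10.3³) = 1.3608e+06/3432.9 = 396.4 MPa
τ_max = K·τ₀ = 1.2941 × 396.4 = 512.97 MPa

513 MPa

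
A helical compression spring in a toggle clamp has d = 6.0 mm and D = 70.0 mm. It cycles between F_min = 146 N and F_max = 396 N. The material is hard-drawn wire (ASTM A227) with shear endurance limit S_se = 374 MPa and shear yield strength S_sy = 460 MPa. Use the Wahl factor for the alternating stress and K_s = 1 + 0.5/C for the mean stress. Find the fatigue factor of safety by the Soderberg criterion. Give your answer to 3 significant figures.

C = D/d = 70.0/6.0 = 11.6667; K_W = (4C−1)/(4C−4)+0.615/C = 1.1230; K_s = 1+0.5/C = 1.0429
F_a = (F_max−F_min)/2 = 125 N; F_m = (F_max+F_min)/2 = 271 N
τ_a = K_W·8F_aD/(πd³) = 1.1230 × 103.16 = 115.85 MPa
τ_m = K_s·8F_mD/(πd³) = 1.0429 × 223.64 = 233.23 MPa
Soderberg: 1/n_f = τ_a/S_se + τ_m/S_sy = 115.85/374 + 233.23/460 = 0.30975 + 0.50701 = 0.81677
n_f = 1/0.81677 = 1.224

1.22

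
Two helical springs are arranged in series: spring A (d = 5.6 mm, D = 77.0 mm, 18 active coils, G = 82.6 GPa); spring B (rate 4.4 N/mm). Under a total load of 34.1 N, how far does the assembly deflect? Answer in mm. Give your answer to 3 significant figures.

k_A = Gd⁴/(8D³N_a) = (82.6×10³)(5.6⁴)/(8·77.0³·18) = 1.2357 N/mm
Series: 1/k_eq = 1/1.2357 + 1/4.4 = 1.0366; k_eq = 0.96473 N/mm
δ = F/k_eq = 34.1/0.96473 = 35.347 mm

35.3 mm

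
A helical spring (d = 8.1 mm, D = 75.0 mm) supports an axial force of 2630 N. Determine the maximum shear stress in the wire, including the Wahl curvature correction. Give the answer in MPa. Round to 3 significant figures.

Spring index C = D/d = 75.0/8.1 = 9.2593
K_W = (4C−1)/(4C−4) + 0.615/C = 36.037/33.037 + 0.0664 = 1.1572
τ₀ = 8FD/(πd³) = 8·2630·75.0/(π·8.1³) = 1.578e+06/1669.6 = 945.15 MPa
τ_max = K·τ₀ = 1.1572 × 945.15 = 1093.8 MPa

1090 MPa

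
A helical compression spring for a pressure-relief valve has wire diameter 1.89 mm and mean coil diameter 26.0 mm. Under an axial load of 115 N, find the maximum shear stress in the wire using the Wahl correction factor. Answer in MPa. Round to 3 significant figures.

Spring index C = D/d = 26.0/1.89 = 13.7566
K_W = (4C−1)/(4C−4) + 0.615/C = 54.026/51.026 + 0.0447 = 1.1035
τ₀ = 8FD/(πd³) = 8·115·26.0/(π·1.89³) = 23920/21.21 = 1127.8 MPa
τ_max = K·τ₀ = 1.1035 × 1127.8 = 1244.5 MPa

1240 MPa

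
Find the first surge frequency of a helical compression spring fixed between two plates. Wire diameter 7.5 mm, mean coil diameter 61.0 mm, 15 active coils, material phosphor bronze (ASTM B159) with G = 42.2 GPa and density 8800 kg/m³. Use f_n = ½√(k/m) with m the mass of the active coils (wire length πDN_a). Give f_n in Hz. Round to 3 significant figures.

33.1 Hz

k = Gd⁴/(8D³N_a) = (42.2×10³)(7.5⁴)/(8·61.0³·15) = 4.9022 N/mm = 4902.2 N/m
Wire length L = πDN_a = π·61.0·15 = 2874.6 mm
m = ρ·(πd²/4)·L = 8800 × 44.179×10⁻⁶ m² × 2.8746 m = 1.1175 kg
f_n = ½√(k/m) = 0.5·√(4902.2/1.1175) = 0.5·√(4386.5) = 33.115 Hz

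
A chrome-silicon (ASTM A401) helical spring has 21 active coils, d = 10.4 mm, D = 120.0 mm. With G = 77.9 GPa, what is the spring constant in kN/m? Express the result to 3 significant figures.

3.14 kN/m

k = Gd⁴/(8D³N_a) = (77.9×10³ × 10.4⁴) / (8 × 120.0³ × 21)
  = 9.1132e+08 / 2.90304e+08 = 3.1392 N/mm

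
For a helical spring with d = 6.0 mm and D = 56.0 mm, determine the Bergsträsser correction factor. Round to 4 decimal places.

C = D/d = 56.0/6.0 = 9.3333
K_B = (4C+2)/(4C−3) = 39.333/34.333 = 1.1456

1.1456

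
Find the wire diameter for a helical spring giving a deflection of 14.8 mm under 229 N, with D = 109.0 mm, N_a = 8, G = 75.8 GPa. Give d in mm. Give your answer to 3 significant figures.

11.4 mm

Required rate k = F/δ = 229/14.8 = 15.473 N/mm
d = (8D³N_a·k / G)^(1/4) = (8·109.0³·8·15.473 / (75.8×10³))^0.25
  = (16919)^0.25 = 11.4049 mm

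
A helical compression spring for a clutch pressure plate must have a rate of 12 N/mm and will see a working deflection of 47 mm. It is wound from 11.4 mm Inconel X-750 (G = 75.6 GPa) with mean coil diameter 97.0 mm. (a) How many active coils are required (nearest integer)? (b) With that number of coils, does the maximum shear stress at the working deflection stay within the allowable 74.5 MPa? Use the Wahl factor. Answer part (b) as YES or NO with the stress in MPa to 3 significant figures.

N_a = Gd⁴/(8D³k) = (75.6×10³)(11.4⁴)/(8·97.0³·12) = 14.57 → N_a = 15
Actual rate k = Gd⁴/(8D³·15) = 11.659 N/mm
Working load F = kδ = 11.659·47 = 547.95 N
C = 97.0/11.4 = 8.5088; K_W = (4C−1)/(4C−4)+0.615/C = 1.1722
τ_max = K_W·8FD/(πd³) = 1.1722·91.357 = 107.08 MPa
τ_max > 74.5 MPa → exceeds allowable

(a) 15 coils; (b) NO, τ_max = 107 MPa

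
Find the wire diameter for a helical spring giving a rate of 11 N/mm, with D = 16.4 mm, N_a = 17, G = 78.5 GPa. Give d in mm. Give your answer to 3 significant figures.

d = (8D³N_a·k / G)^(1/4) = (8·16.4³·17·11 / (78.5×10³))^0.25
  = (84.061)^0.25 = 3.0279 mm

3.03 mm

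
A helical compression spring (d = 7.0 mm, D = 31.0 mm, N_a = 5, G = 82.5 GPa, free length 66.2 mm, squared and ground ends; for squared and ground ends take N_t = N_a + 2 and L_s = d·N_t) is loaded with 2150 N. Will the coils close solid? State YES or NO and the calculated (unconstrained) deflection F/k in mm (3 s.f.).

NO, δ = 12.9 mm

k = Gd⁴/(8D³N_a) = (82.5×10³)(7.0⁴)/(8·31.0³·5) = 166.23 N/mm
N_t = 7; L_s = 7.0·7 = 49 mm; δ_solid = L₀ − L_s = 66.2 − 49 = 17.2 mm
δ = F/k = 2150/166.23 = 12.934 mm
δ < δ_solid → spring does not go solid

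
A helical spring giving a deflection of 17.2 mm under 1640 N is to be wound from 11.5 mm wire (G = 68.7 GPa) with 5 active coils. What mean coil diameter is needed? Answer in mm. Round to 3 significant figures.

Required rate k = F/δ = 1640/17.2 = 95.349 N/mm
D = (Gd⁴/(8N_a·k))^(1/3) = (68.7×10³·11.5⁴/(8·5·95.349))^(1/3)
  = (315045)^(1/3) = 68.0442 mm

68.0 mm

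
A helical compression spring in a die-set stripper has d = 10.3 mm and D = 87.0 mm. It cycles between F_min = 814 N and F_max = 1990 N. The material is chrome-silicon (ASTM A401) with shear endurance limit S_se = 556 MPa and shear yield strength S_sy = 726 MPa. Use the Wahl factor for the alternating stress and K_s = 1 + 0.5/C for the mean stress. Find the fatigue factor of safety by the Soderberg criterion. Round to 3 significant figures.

C = D/d = 87.0/10.3 = 8.4466; K_W = (4C−1)/(4C−4)+0.615/C = 1.1735; K_s = 1+0.5/C = 1.0592
F_a = (F_max−F_min)/2 = 588 N; F_m = (F_max+F_min)/2 = 1402 N
τ_a = K_W·8F_aD/(πd³) = 1.1735 × 119.21 = 139.9 MPa
τ_m = K_s·8F_mD/(πd³) = 1.0592 × 284.25 = 301.07 MPa
Soderberg: 1/n_f = τ_a/S_se + τ_m/S_sy = 139.9/556 + 301.07/726 = 0.25162 + 0.41470 = 0.66632
n_f = 1/0.66632 = 1.501

1.50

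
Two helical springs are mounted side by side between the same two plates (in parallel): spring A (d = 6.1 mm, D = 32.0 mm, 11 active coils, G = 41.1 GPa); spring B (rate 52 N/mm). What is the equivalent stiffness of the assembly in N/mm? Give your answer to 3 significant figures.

71.7 N/mm

k_A = Gd⁴/(8D³N_a) = (41.1×10³)(6.1⁴)/(8·32.0³·11) = 19.735 N/mm
Parallel: k_eq = 19.735 + 52 = 71.735 N/mm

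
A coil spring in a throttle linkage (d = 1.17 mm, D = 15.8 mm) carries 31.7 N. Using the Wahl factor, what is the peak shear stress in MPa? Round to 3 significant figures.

880 MPa

Spring index C = D/d = 15.8/1.17 = 13.5043
K_W = (4C−1)/(4C−4) + 0.615/C = 53.017/50.017 + 0.0455 = 1.1055
τ₀ = 8FD/(πd³) = 8·31.7·15.8/(π·1.17³) = 4006.88/5.0316 = 796.34 MPa
τ_max = K·τ₀ = 1.1055 × 796.34 = 880.37 MPa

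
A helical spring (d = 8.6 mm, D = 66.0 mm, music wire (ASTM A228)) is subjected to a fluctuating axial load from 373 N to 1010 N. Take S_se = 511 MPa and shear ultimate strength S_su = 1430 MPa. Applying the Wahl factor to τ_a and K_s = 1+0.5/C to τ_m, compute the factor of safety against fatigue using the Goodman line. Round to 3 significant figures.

3.01

C = D/d = 66.0/8.6 = 7.6744; K_W = (4C−1)/(4C−4)+0.615/C = 1.1925; K_s = 1+0.5/C = 1.0652
F_a = (F_max−F_min)/2 = 318.5 N; F_m = (F_max+F_min)/2 = 691.5 N
τ_a = K_W·8F_aD/(πd³) = 1.1925 × 84.159 = 100.36 MPa
τ_m = K_s·8F_mD/(πd³) = 1.0652 × 182.72 = 194.62 MPa
Goodman: 1/n_f = τ_a/S_se + τ_m/S_su = 100.36/511 + 194.62/1430 = 0.19640 + 0.13610 = 0.3325
n_f = 1/0.3325 = 3.008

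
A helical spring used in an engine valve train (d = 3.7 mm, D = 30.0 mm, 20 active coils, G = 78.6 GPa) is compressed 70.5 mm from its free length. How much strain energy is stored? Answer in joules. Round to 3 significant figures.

8.47 J

k = Gd⁴/(8D³N_a) = (78.6×10³)(3.7⁴)/(8·30.0³·20) = 3.4099 N/mm
U = ½kδ² = 0.5 × 3.4099 × 70.5² = 8474.1 N·mm = 8.4741 J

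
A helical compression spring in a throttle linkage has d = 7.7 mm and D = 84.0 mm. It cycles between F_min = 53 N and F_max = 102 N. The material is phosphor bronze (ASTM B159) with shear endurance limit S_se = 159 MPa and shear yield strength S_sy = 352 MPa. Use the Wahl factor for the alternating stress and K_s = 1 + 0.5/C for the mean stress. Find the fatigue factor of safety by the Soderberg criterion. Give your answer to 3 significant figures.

5.27

C = D/d = 84.0/7.7 = 10.9091; K_W = (4C−1)/(4C−4)+0.615/C = 1.1321; K_s = 1+0.5/C = 1.0458
F_a = (F_max−F_min)/2 = 24.5 N; F_m = (F_max+F_min)/2 = 77.5 N
τ_a = K_W·8F_aD/(πd³) = 1.1321 × 11.479 = 12.995 MPa
τ_m = K_s·8F_mD/(πd³) = 1.0458 × 36.312 = 37.976 MPa
Soderberg: 1/n_f = τ_a/S_se + τ_m/S_sy = 12.995/159 + 37.976/352 = 0.08173 + 0.10789 = 0.18962
n_f = 1/0.18962 = 5.274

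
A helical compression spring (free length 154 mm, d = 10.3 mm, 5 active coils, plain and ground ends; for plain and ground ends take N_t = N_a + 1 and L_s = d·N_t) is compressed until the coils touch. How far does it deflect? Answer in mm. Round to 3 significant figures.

N_t = 6; L_s = 10.3·6 = 61.8 mm
δ_solid = L₀ − L_s = 154 − 61.8 = 92.2 mm

92.2 mm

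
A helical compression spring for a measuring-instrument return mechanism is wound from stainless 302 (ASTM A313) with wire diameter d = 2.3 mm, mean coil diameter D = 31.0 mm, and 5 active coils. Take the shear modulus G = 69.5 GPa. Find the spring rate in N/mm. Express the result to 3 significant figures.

1.63 N/mm

k = Gd⁴/(8D³N_a) = (69.5×10³ × 2.3⁴) / (8 × 31.0³ × 5)
  = 1.94489e+06 / 1.19164e+06 = 1.6321 N/mm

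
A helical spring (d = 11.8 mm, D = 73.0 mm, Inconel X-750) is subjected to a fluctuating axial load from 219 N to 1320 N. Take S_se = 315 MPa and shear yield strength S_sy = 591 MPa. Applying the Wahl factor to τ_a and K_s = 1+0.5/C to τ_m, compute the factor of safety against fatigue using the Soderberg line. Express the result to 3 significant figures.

C = D/d = 73.0/11.8 = 6.1864; K_W = (4C−1)/(4C−4)+0.615/C = 1.2440; K_s = 1+0.5/C = 1.0808
F_a = (F_max−F_min)/2 = 550.5 N; F_m = (F_max+F_min)/2 = 769.5 N
τ_a = K_W·8F_aD/(πd³) = 1.2440 × 62.284 = 77.482 MPa
τ_m = K_s·8F_mD/(πd³) = 1.0808 × 87.061 = 94.098 MPa
Soderberg: 1/n_f = τ_a/S_se + τ_m/S_sy = 77.482/315 + 94.098/591 = 0.24597 + 0.15922 = 0.40519
n_f = 1/0.40519 = 2.468

2.47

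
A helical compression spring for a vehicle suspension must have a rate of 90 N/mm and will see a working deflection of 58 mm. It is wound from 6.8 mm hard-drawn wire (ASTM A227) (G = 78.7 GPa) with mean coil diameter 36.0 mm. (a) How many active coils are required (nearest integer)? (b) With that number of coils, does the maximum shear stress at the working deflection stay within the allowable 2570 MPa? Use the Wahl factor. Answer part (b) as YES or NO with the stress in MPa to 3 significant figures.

(a) 5 coils; (b) YES, τ_max = 1970 MPa

N_a = Gd⁴/(8D³k) = (78.7×10³)(6.8⁴)/(8·36.0³·90) = 5.009 → N_a = 5
Actual rate k = Gd⁴/(8D³·5) = 90.166 N/mm
Working load F = kδ = 90.166·58 = 5229.6 N
C = 36.0/6.8 = 5.2941; K_W = (4C−1)/(4C−4)+0.615/C = 1.2908
τ_max = K_W·8FD/(πd³) = 1.2908·1524.7 = 1968.1 MPa
τ_max ≤ 2570 MPa → acceptable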